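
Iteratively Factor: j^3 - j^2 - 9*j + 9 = (j - 1)*(j^2 - 9) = (j - 1)*(j + 3)*(j - 3)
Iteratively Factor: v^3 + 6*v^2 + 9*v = (v + 3)*(v^2 + 3*v) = v*(v + 3)*(v + 3)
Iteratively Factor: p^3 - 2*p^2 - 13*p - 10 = (p + 1)*(p^2 - 3*p - 10) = (p + 1)*(p + 2)*(p - 5)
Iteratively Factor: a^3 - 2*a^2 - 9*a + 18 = (a - 2)*(a^2 - 9) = (a - 2)*(a + 3)*(a - 3)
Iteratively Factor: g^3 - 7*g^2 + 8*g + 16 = (g - 4)*(g^2 - 3*g - 4) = (g - 4)^2*(g + 1)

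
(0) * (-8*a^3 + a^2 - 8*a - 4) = 0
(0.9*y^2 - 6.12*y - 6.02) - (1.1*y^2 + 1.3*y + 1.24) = -0.2*y^2 - 7.42*y - 7.26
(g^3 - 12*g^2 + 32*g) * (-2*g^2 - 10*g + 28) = -2*g^5 + 14*g^4 + 84*g^3 - 656*g^2 + 896*g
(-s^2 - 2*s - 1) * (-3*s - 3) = 3*s^3 + 9*s^2 + 9*s + 3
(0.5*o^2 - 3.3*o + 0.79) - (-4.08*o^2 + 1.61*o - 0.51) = 4.58*o^2 - 4.91*o + 1.3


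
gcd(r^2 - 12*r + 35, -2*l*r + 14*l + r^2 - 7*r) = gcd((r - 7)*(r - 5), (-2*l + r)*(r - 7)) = r - 7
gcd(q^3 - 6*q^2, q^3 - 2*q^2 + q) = q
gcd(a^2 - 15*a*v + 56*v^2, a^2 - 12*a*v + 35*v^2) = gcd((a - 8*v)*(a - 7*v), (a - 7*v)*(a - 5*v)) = -a + 7*v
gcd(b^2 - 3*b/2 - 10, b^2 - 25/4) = b + 5/2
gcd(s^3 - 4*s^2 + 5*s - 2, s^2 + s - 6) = s - 2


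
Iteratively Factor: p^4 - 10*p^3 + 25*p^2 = (p)*(p^3 - 10*p^2 + 25*p) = p*(p - 5)*(p^2 - 5*p) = p*(p - 5)^2*(p)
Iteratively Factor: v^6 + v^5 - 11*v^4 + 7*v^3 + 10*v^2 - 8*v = (v - 1)*(v^5 + 2*v^4 - 9*v^3 - 2*v^2 + 8*v) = v*(v - 1)*(v^4 + 2*v^3 - 9*v^2 - 2*v + 8) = v*(v - 2)*(v - 1)*(v^3 + 4*v^2 - v - 4) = v*(v - 2)*(v - 1)*(v + 4)*(v^2 - 1) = v*(v - 2)*(v - 1)*(v + 1)*(v + 4)*(v - 1)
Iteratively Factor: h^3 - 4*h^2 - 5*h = (h + 1)*(h^2 - 5*h) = h*(h + 1)*(h - 5)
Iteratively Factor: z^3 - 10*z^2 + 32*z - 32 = (z - 4)*(z^2 - 6*z + 8) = (z - 4)^2*(z - 2)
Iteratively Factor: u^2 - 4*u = (u)*(u - 4)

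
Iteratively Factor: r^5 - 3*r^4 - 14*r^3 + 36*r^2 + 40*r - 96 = (r - 2)*(r^4 - r^3 - 16*r^2 + 4*r + 48) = (r - 4)*(r - 2)*(r^3 + 3*r^2 - 4*r - 12) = (r - 4)*(r - 2)*(r + 3)*(r^2 - 4) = (r - 4)*(r - 2)*(r + 2)*(r + 3)*(r - 2)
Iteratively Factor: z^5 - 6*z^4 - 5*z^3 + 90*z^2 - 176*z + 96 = (z - 1)*(z^4 - 5*z^3 - 10*z^2 + 80*z - 96) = (z - 3)*(z - 1)*(z^3 - 2*z^2 - 16*z + 32) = (z - 3)*(z - 2)*(z - 1)*(z^2 - 16) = (z - 4)*(z - 3)*(z - 2)*(z - 1)*(z + 4)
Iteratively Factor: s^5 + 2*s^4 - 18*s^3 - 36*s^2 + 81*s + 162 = (s + 3)*(s^4 - s^3 - 15*s^2 + 9*s + 54) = (s + 3)^2*(s^3 - 4*s^2 - 3*s + 18) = (s + 2)*(s + 3)^2*(s^2 - 6*s + 9) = (s - 3)*(s + 2)*(s + 3)^2*(s - 3)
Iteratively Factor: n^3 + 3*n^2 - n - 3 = (n - 1)*(n^2 + 4*n + 3) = (n - 1)*(n + 1)*(n + 3)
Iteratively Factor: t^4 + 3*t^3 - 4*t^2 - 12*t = (t + 2)*(t^3 + t^2 - 6*t) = (t - 2)*(t + 2)*(t^2 + 3*t) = t*(t - 2)*(t + 2)*(t + 3)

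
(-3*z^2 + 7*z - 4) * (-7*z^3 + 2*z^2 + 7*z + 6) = 21*z^5 - 55*z^4 + 21*z^3 + 23*z^2 + 14*z - 24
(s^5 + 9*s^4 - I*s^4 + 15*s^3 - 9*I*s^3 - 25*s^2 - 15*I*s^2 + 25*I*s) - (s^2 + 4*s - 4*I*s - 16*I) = s^5 + 9*s^4 - I*s^4 + 15*s^3 - 9*I*s^3 - 26*s^2 - 15*I*s^2 - 4*s + 29*I*s + 16*I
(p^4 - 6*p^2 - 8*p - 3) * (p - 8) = p^5 - 8*p^4 - 6*p^3 + 40*p^2 + 61*p + 24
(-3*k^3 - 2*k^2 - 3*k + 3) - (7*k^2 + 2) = -3*k^3 - 9*k^2 - 3*k + 1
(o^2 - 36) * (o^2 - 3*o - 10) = o^4 - 3*o^3 - 46*o^2 + 108*o + 360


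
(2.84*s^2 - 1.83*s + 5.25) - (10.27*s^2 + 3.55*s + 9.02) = -7.43*s^2 - 5.38*s - 3.77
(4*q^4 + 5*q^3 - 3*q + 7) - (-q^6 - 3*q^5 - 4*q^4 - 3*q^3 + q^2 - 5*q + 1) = q^6 + 3*q^5 + 8*q^4 + 8*q^3 - q^2 + 2*q + 6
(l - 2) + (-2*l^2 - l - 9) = -2*l^2 - 11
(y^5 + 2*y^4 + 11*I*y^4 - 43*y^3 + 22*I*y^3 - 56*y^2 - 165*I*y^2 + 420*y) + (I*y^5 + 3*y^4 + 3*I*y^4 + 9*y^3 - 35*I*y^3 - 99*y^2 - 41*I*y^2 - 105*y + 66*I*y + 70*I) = y^5 + I*y^5 + 5*y^4 + 14*I*y^4 - 34*y^3 - 13*I*y^3 - 155*y^2 - 206*I*y^2 + 315*y + 66*I*y + 70*I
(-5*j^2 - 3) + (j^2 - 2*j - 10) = -4*j^2 - 2*j - 13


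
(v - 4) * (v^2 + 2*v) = v^3 - 2*v^2 - 8*v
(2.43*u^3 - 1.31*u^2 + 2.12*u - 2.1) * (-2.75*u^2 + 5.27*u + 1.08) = -6.6825*u^5 + 16.4086*u^4 - 10.1093*u^3 + 15.5326*u^2 - 8.7774*u - 2.268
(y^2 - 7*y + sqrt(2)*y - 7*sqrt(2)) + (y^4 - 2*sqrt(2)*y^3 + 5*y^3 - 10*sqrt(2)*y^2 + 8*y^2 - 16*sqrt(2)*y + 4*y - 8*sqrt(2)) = y^4 - 2*sqrt(2)*y^3 + 5*y^3 - 10*sqrt(2)*y^2 + 9*y^2 - 15*sqrt(2)*y - 3*y - 15*sqrt(2)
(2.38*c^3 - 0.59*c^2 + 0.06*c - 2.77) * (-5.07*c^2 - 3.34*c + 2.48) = -12.0666*c^5 - 4.9579*c^4 + 7.5688*c^3 + 12.3803*c^2 + 9.4006*c - 6.8696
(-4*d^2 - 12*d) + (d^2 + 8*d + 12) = -3*d^2 - 4*d + 12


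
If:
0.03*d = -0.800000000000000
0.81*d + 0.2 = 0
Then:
No Solution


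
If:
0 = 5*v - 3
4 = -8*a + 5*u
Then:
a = 5*u/8 - 1/2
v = 3/5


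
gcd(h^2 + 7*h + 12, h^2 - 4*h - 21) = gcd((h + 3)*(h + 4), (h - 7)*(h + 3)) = h + 3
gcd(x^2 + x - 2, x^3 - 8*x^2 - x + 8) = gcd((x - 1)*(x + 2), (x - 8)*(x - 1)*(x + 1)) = x - 1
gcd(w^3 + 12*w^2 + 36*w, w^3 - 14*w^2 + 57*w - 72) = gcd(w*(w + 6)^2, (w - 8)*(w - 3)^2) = 1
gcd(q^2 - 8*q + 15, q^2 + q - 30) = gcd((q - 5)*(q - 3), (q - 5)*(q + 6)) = q - 5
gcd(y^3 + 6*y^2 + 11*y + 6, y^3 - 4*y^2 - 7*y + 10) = y + 2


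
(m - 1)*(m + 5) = m^2 + 4*m - 5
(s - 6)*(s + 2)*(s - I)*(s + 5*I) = s^4 - 4*s^3 + 4*I*s^3 - 7*s^2 - 16*I*s^2 - 20*s - 48*I*s - 60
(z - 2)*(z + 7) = z^2 + 5*z - 14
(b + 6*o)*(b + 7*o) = b^2 + 13*b*o + 42*o^2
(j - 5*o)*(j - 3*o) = j^2 - 8*j*o + 15*o^2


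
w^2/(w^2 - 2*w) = w/(w - 2)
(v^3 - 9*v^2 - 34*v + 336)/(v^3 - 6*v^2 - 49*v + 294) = (v^2 - 2*v - 48)/(v^2 + v - 42)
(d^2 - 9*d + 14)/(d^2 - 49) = (d - 2)/(d + 7)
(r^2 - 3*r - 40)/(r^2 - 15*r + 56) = (r + 5)/(r - 7)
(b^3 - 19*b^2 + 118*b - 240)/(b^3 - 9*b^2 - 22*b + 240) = (b - 5)/(b + 5)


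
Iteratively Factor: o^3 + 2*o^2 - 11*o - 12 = (o - 3)*(o^2 + 5*o + 4) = (o - 3)*(o + 1)*(o + 4)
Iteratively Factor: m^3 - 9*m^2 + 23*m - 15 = (m - 1)*(m^2 - 8*m + 15) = (m - 5)*(m - 1)*(m - 3)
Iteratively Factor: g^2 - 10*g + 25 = (g - 5)*(g - 5)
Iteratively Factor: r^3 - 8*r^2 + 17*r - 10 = (r - 5)*(r^2 - 3*r + 2) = (r - 5)*(r - 2)*(r - 1)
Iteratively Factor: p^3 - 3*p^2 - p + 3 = (p - 1)*(p^2 - 2*p - 3) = (p - 3)*(p - 1)*(p + 1)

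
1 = 1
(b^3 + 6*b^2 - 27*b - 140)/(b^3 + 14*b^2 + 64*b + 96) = (b^2 + 2*b - 35)/(b^2 + 10*b + 24)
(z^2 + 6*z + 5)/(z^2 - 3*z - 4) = (z + 5)/(z - 4)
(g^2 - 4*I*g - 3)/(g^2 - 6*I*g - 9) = (g - I)/(g - 3*I)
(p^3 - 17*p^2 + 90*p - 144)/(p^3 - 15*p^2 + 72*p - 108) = (p - 8)/(p - 6)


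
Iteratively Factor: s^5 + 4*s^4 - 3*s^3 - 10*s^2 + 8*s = (s)*(s^4 + 4*s^3 - 3*s^2 - 10*s + 8) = s*(s + 2)*(s^3 + 2*s^2 - 7*s + 4) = s*(s - 1)*(s + 2)*(s^2 + 3*s - 4) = s*(s - 1)^2*(s + 2)*(s + 4)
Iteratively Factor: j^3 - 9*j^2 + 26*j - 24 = (j - 4)*(j^2 - 5*j + 6) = (j - 4)*(j - 3)*(j - 2)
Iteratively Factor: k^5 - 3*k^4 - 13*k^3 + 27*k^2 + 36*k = (k - 3)*(k^4 - 13*k^2 - 12*k) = (k - 3)*(k + 1)*(k^3 - k^2 - 12*k) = (k - 4)*(k - 3)*(k + 1)*(k^2 + 3*k) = k*(k - 4)*(k - 3)*(k + 1)*(k + 3)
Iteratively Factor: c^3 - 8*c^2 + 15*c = (c - 3)*(c^2 - 5*c) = (c - 5)*(c - 3)*(c)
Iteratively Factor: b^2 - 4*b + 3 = (b - 1)*(b - 3)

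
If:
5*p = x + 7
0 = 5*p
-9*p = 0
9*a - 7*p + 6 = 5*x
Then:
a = -41/9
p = 0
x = -7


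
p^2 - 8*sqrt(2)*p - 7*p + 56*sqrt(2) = (p - 7)*(p - 8*sqrt(2))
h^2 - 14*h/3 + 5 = (h - 3)*(h - 5/3)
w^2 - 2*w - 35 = (w - 7)*(w + 5)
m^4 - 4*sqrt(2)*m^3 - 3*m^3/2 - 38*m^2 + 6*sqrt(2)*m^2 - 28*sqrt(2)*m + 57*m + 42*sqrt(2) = (m - 3/2)*(m - 7*sqrt(2))*(m + sqrt(2))*(m + 2*sqrt(2))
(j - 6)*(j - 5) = j^2 - 11*j + 30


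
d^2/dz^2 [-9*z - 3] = 0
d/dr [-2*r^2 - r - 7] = -4*r - 1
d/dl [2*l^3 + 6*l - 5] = 6*l^2 + 6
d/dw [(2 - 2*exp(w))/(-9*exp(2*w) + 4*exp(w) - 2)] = (-18*exp(2*w) + 36*exp(w) - 4)*exp(w)/(81*exp(4*w) - 72*exp(3*w) + 52*exp(2*w) - 16*exp(w) + 4)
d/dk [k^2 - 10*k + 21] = 2*k - 10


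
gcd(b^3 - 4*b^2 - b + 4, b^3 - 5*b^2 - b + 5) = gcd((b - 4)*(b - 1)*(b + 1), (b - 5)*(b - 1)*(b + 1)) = b^2 - 1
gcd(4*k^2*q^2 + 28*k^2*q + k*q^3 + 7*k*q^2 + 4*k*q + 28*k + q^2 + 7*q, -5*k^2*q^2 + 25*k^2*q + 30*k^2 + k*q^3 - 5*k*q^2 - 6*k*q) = 1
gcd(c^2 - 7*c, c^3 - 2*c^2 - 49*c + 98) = c - 7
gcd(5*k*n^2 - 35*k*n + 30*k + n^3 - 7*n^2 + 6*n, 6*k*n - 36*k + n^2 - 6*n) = n - 6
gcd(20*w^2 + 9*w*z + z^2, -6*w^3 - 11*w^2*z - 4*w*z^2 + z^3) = 1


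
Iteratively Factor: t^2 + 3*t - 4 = (t + 4)*(t - 1)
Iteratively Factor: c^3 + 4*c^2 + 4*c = (c + 2)*(c^2 + 2*c) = c*(c + 2)*(c + 2)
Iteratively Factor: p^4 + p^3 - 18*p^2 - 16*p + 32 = (p - 1)*(p^3 + 2*p^2 - 16*p - 32) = (p - 1)*(p + 2)*(p^2 - 16) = (p - 1)*(p + 2)*(p + 4)*(p - 4)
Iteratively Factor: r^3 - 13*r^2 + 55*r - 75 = (r - 3)*(r^2 - 10*r + 25) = (r - 5)*(r - 3)*(r - 5)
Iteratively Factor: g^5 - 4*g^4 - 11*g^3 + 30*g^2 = (g - 5)*(g^4 + g^3 - 6*g^2) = (g - 5)*(g - 2)*(g^3 + 3*g^2) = g*(g - 5)*(g - 2)*(g^2 + 3*g) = g^2*(g - 5)*(g - 2)*(g + 3)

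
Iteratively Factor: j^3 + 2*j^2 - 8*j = (j - 2)*(j^2 + 4*j) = j*(j - 2)*(j + 4)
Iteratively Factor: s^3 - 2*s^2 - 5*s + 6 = (s - 1)*(s^2 - s - 6) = (s - 3)*(s - 1)*(s + 2)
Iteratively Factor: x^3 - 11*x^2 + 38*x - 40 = (x - 2)*(x^2 - 9*x + 20) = (x - 4)*(x - 2)*(x - 5)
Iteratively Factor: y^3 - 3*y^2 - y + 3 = (y - 1)*(y^2 - 2*y - 3) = (y - 1)*(y + 1)*(y - 3)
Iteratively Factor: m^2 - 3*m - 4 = (m - 4)*(m + 1)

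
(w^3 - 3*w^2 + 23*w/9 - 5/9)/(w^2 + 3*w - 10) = (9*w^3 - 27*w^2 + 23*w - 5)/(9*(w^2 + 3*w - 10))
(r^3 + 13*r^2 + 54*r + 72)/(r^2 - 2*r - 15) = (r^2 + 10*r + 24)/(r - 5)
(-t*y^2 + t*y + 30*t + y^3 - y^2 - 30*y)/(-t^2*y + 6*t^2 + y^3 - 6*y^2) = (y + 5)/(t + y)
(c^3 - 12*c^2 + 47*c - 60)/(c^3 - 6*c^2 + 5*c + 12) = (c - 5)/(c + 1)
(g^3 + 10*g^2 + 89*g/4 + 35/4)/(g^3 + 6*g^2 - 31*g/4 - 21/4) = (2*g + 5)/(2*g - 3)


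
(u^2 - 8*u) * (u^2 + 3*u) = u^4 - 5*u^3 - 24*u^2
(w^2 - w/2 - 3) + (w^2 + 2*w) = 2*w^2 + 3*w/2 - 3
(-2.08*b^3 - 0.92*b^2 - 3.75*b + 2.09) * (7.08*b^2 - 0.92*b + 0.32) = -14.7264*b^5 - 4.6*b^4 - 26.3692*b^3 + 17.9528*b^2 - 3.1228*b + 0.6688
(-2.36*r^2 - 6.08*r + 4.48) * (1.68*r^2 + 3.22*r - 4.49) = -3.9648*r^4 - 17.8136*r^3 - 1.4548*r^2 + 41.7248*r - 20.1152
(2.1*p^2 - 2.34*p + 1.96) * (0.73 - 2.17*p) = -4.557*p^3 + 6.6108*p^2 - 5.9614*p + 1.4308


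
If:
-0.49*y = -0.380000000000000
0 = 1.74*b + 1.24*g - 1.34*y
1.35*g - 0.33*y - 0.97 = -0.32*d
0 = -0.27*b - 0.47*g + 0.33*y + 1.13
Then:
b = -2.55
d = -14.78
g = 4.41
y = 0.78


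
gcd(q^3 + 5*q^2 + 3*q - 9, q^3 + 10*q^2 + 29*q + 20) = 1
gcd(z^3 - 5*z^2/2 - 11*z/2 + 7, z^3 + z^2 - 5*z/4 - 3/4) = z - 1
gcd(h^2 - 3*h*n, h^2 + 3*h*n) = h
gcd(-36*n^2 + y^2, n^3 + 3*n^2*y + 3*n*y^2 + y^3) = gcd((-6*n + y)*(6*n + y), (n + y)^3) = 1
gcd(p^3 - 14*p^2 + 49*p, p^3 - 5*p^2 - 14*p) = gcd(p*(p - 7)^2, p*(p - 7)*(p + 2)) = p^2 - 7*p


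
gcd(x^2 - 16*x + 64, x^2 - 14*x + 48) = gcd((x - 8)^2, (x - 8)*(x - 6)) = x - 8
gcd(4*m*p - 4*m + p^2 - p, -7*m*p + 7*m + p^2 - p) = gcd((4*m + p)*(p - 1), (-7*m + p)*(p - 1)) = p - 1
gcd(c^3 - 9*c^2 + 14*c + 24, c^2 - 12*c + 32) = c - 4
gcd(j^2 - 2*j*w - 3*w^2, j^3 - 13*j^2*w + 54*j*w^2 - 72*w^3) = -j + 3*w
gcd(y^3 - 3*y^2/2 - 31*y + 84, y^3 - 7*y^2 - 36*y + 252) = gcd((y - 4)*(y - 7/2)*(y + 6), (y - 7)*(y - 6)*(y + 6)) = y + 6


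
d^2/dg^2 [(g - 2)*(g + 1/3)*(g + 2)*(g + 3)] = 12*g^2 + 20*g - 6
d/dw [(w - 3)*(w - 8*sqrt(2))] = 2*w - 8*sqrt(2) - 3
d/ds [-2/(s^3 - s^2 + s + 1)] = 2*(3*s^2 - 2*s + 1)/(s^3 - s^2 + s + 1)^2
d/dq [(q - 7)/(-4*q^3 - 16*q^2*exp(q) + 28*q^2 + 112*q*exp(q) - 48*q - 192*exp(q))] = (-q^3 - 4*q^2*exp(q) + 7*q^2 + 28*q*exp(q) - 12*q + (q - 7)*(4*q^2*exp(q) + 3*q^2 - 20*q*exp(q) - 14*q + 20*exp(q) + 12) - 48*exp(q))/(4*(q^3 + 4*q^2*exp(q) - 7*q^2 - 28*q*exp(q) + 12*q + 48*exp(q))^2)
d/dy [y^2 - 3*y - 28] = 2*y - 3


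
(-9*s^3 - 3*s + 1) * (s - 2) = -9*s^4 + 18*s^3 - 3*s^2 + 7*s - 2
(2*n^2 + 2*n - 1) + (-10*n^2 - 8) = -8*n^2 + 2*n - 9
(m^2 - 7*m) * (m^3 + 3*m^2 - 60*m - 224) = m^5 - 4*m^4 - 81*m^3 + 196*m^2 + 1568*m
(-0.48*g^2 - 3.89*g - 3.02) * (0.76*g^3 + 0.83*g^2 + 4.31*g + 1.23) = -0.3648*g^5 - 3.3548*g^4 - 7.5927*g^3 - 19.8629*g^2 - 17.8009*g - 3.7146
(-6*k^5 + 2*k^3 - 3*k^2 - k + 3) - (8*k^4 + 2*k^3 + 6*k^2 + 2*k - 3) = -6*k^5 - 8*k^4 - 9*k^2 - 3*k + 6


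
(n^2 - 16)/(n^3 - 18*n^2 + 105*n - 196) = (n + 4)/(n^2 - 14*n + 49)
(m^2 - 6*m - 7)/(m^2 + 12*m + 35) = (m^2 - 6*m - 7)/(m^2 + 12*m + 35)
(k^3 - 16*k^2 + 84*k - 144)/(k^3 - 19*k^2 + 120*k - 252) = (k - 4)/(k - 7)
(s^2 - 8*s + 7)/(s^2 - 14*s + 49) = (s - 1)/(s - 7)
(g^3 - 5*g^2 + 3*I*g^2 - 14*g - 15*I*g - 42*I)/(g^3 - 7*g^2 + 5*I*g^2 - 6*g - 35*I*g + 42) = (g + 2)/(g + 2*I)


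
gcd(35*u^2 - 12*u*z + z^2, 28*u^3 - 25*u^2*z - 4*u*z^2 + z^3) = -7*u + z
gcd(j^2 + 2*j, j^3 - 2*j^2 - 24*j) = j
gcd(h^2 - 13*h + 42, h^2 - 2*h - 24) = h - 6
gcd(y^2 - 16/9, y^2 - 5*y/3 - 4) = y + 4/3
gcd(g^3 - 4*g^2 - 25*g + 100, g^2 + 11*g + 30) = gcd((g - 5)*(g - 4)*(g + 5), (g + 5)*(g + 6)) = g + 5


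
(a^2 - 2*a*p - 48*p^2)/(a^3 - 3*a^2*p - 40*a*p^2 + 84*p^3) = (a - 8*p)/(a^2 - 9*a*p + 14*p^2)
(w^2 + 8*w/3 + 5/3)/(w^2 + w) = (w + 5/3)/w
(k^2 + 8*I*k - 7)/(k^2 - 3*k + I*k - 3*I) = (k + 7*I)/(k - 3)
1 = 1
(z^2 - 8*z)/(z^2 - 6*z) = (z - 8)/(z - 6)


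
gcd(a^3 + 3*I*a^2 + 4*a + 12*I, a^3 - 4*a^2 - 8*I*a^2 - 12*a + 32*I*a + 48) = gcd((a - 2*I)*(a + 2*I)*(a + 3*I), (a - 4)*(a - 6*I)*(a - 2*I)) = a - 2*I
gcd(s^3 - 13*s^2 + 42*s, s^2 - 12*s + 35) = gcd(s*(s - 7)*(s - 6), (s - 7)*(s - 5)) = s - 7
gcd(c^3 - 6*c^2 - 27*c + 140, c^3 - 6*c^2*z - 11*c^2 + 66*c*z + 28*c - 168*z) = c^2 - 11*c + 28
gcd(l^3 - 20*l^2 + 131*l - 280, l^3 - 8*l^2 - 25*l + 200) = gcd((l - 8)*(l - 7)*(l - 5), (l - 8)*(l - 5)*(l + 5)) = l^2 - 13*l + 40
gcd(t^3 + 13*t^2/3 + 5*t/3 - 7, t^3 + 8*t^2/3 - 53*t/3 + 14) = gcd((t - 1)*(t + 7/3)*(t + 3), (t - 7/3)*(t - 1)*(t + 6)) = t - 1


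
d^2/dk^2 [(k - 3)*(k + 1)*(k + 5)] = 6*k + 6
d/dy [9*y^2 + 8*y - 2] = 18*y + 8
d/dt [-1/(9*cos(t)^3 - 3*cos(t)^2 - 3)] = (2 - 9*cos(t))*sin(t)*cos(t)/(3*(-3*cos(t)^3 + cos(t)^2 + 1)^2)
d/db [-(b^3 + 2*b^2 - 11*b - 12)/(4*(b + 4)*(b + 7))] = (-b^2 - 14*b + 11)/(4*(b^2 + 14*b + 49))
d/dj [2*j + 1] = 2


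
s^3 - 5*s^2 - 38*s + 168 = (s - 7)*(s - 4)*(s + 6)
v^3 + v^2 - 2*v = v*(v - 1)*(v + 2)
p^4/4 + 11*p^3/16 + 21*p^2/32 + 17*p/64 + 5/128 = (p/2 + 1/4)^2*(p + 1/2)*(p + 5/4)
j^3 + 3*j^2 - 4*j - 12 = (j - 2)*(j + 2)*(j + 3)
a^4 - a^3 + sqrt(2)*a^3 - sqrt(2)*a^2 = a^2*(a - 1)*(a + sqrt(2))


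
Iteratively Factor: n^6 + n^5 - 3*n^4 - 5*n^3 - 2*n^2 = (n)*(n^5 + n^4 - 3*n^3 - 5*n^2 - 2*n) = n*(n + 1)*(n^4 - 3*n^2 - 2*n) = n*(n - 2)*(n + 1)*(n^3 + 2*n^2 + n) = n*(n - 2)*(n + 1)^2*(n^2 + n) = n^2*(n - 2)*(n + 1)^2*(n + 1)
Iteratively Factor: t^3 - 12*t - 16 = (t - 4)*(t^2 + 4*t + 4) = (t - 4)*(t + 2)*(t + 2)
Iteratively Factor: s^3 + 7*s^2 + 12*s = (s + 3)*(s^2 + 4*s) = s*(s + 3)*(s + 4)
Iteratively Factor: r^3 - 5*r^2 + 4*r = (r - 1)*(r^2 - 4*r) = r*(r - 1)*(r - 4)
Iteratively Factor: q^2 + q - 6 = (q - 2)*(q + 3)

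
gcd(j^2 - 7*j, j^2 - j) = j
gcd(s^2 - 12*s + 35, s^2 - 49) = s - 7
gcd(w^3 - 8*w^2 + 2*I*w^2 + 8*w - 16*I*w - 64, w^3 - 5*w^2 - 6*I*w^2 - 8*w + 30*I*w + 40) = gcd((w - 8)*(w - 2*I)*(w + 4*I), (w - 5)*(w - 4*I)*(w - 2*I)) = w - 2*I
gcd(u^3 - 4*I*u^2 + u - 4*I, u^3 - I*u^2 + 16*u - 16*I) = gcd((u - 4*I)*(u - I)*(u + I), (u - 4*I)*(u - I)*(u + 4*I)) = u^2 - 5*I*u - 4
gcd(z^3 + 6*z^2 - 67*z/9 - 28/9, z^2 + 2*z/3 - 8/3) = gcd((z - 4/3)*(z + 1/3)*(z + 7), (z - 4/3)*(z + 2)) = z - 4/3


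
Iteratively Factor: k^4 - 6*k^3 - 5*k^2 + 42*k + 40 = (k - 5)*(k^3 - k^2 - 10*k - 8) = (k - 5)*(k + 1)*(k^2 - 2*k - 8) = (k - 5)*(k + 1)*(k + 2)*(k - 4)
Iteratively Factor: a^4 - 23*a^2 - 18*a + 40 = (a + 2)*(a^3 - 2*a^2 - 19*a + 20) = (a - 5)*(a + 2)*(a^2 + 3*a - 4) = (a - 5)*(a + 2)*(a + 4)*(a - 1)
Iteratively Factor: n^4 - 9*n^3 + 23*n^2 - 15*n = (n - 3)*(n^3 - 6*n^2 + 5*n) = n*(n - 3)*(n^2 - 6*n + 5) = n*(n - 5)*(n - 3)*(n - 1)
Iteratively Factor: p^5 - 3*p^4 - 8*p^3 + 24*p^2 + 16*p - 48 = (p + 2)*(p^4 - 5*p^3 + 2*p^2 + 20*p - 24) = (p + 2)^2*(p^3 - 7*p^2 + 16*p - 12) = (p - 2)*(p + 2)^2*(p^2 - 5*p + 6) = (p - 2)^2*(p + 2)^2*(p - 3)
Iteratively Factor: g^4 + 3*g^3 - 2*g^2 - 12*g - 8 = (g + 2)*(g^3 + g^2 - 4*g - 4) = (g + 2)^2*(g^2 - g - 2) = (g - 2)*(g + 2)^2*(g + 1)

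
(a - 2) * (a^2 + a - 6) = a^3 - a^2 - 8*a + 12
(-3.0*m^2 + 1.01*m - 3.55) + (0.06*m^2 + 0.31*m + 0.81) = -2.94*m^2 + 1.32*m - 2.74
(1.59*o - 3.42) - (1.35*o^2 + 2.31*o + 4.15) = -1.35*o^2 - 0.72*o - 7.57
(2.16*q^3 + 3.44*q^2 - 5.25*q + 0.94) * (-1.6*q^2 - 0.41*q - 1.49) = -3.456*q^5 - 6.3896*q^4 + 3.7712*q^3 - 4.4771*q^2 + 7.4371*q - 1.4006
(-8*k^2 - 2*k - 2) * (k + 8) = -8*k^3 - 66*k^2 - 18*k - 16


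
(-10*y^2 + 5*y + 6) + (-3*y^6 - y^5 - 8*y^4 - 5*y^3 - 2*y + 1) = -3*y^6 - y^5 - 8*y^4 - 5*y^3 - 10*y^2 + 3*y + 7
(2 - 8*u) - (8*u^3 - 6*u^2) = -8*u^3 + 6*u^2 - 8*u + 2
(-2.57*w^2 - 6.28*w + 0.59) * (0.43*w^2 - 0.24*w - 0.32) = -1.1051*w^4 - 2.0836*w^3 + 2.5833*w^2 + 1.868*w - 0.1888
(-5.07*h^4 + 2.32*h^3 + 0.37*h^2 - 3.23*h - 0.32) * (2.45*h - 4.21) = -12.4215*h^5 + 27.0287*h^4 - 8.8607*h^3 - 9.4712*h^2 + 12.8143*h + 1.3472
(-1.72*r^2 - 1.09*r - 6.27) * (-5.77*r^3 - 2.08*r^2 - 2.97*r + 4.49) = 9.9244*r^5 + 9.8669*r^4 + 43.5535*r^3 + 8.5561*r^2 + 13.7278*r - 28.1523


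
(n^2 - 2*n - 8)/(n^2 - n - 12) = (n + 2)/(n + 3)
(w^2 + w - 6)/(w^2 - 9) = (w - 2)/(w - 3)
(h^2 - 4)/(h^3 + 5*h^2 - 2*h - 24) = (h + 2)/(h^2 + 7*h + 12)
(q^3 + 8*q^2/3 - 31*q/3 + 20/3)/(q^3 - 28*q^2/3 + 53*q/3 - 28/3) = (q + 5)/(q - 7)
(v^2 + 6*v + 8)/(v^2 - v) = (v^2 + 6*v + 8)/(v*(v - 1))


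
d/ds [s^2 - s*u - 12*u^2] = 2*s - u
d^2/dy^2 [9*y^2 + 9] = 18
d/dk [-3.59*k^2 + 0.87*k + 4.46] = 0.87 - 7.18*k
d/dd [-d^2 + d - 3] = 1 - 2*d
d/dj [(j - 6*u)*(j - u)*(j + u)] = 3*j^2 - 12*j*u - u^2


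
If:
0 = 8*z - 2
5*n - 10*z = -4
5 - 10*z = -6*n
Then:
No Solution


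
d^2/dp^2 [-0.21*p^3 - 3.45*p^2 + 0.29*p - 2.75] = -1.26*p - 6.9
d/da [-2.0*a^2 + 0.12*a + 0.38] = 0.12 - 4.0*a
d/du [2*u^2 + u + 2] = 4*u + 1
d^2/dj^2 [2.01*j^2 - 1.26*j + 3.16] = 4.02000000000000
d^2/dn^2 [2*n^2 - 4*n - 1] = 4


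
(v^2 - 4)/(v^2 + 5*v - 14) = (v + 2)/(v + 7)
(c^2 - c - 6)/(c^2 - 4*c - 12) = (c - 3)/(c - 6)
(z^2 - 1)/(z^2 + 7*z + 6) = (z - 1)/(z + 6)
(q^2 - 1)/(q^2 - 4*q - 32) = (1 - q^2)/(-q^2 + 4*q + 32)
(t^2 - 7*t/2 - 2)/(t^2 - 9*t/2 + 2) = (2*t + 1)/(2*t - 1)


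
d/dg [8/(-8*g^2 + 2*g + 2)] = 4*(8*g - 1)/(-4*g^2 + g + 1)^2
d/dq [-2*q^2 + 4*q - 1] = 4 - 4*q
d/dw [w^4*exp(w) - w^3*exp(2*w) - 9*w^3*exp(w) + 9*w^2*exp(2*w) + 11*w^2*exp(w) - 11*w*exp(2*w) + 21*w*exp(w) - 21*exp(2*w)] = (w^4 - 2*w^3*exp(w) - 5*w^3 + 15*w^2*exp(w) - 16*w^2 - 4*w*exp(w) + 43*w - 53*exp(w) + 21)*exp(w)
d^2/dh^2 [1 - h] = 0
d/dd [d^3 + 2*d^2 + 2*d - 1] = 3*d^2 + 4*d + 2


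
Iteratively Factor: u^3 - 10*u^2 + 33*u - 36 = (u - 3)*(u^2 - 7*u + 12) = (u - 3)^2*(u - 4)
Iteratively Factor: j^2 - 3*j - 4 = (j - 4)*(j + 1)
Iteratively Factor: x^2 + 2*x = (x)*(x + 2)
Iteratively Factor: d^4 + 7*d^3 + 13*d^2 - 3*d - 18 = (d - 1)*(d^3 + 8*d^2 + 21*d + 18) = (d - 1)*(d + 3)*(d^2 + 5*d + 6) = (d - 1)*(d + 3)^2*(d + 2)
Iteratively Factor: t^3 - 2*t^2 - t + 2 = (t - 1)*(t^2 - t - 2) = (t - 2)*(t - 1)*(t + 1)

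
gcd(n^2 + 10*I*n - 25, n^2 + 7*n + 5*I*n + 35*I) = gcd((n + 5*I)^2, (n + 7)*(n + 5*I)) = n + 5*I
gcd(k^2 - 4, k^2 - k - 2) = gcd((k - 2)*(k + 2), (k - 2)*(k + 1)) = k - 2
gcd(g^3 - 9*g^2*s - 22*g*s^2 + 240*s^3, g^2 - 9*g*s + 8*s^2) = -g + 8*s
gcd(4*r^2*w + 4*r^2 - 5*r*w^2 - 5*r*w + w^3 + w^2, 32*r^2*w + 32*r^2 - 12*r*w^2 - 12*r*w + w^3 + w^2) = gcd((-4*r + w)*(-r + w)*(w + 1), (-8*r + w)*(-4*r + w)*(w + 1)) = 4*r*w + 4*r - w^2 - w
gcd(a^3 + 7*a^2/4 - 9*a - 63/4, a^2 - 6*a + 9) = a - 3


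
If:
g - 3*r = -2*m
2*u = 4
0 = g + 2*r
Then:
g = -2*r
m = 5*r/2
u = 2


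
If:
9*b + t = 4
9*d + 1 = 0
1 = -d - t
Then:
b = 44/81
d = -1/9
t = -8/9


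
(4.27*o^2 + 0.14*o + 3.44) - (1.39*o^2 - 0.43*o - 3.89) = 2.88*o^2 + 0.57*o + 7.33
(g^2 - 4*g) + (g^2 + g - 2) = 2*g^2 - 3*g - 2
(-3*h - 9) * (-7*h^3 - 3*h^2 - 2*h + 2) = 21*h^4 + 72*h^3 + 33*h^2 + 12*h - 18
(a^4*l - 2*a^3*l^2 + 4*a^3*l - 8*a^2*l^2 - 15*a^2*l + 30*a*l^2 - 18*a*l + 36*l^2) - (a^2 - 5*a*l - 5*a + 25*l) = a^4*l - 2*a^3*l^2 + 4*a^3*l - 8*a^2*l^2 - 15*a^2*l - a^2 + 30*a*l^2 - 13*a*l + 5*a + 36*l^2 - 25*l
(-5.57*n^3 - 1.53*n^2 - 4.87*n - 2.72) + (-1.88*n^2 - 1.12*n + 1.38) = -5.57*n^3 - 3.41*n^2 - 5.99*n - 1.34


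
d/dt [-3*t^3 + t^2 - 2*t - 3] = -9*t^2 + 2*t - 2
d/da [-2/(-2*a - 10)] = -1/(a + 5)^2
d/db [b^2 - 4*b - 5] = 2*b - 4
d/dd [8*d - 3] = 8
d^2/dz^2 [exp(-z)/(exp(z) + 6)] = ((exp(z) + 6)^2 + (exp(z) + 6)*exp(z) + 2*exp(2*z))*exp(-z)/(exp(z) + 6)^3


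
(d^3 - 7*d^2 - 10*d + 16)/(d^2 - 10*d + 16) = (d^2 + d - 2)/(d - 2)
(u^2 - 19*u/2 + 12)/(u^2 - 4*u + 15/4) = 2*(u - 8)/(2*u - 5)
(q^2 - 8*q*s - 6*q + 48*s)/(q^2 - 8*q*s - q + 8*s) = (q - 6)/(q - 1)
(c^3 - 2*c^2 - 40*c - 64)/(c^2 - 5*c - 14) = (c^2 - 4*c - 32)/(c - 7)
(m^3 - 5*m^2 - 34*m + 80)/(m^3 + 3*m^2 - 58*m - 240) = (m - 2)/(m + 6)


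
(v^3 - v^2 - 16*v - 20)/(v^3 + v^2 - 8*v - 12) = (v - 5)/(v - 3)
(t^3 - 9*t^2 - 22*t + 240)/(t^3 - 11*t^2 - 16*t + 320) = (t - 6)/(t - 8)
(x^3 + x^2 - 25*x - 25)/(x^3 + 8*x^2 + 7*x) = (x^2 - 25)/(x*(x + 7))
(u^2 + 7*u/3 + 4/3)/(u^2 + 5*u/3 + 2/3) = (3*u + 4)/(3*u + 2)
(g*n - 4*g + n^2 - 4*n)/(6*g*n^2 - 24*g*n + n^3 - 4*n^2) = (g + n)/(n*(6*g + n))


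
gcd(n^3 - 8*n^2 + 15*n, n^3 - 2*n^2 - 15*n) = n^2 - 5*n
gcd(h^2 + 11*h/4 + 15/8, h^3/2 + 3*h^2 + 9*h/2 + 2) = 1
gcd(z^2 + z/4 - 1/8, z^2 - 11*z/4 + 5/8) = z - 1/4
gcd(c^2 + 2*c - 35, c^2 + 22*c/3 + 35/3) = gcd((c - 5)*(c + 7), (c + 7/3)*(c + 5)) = 1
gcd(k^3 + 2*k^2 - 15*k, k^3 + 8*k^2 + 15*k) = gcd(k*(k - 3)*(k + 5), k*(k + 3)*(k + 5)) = k^2 + 5*k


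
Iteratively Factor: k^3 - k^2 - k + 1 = (k - 1)*(k^2 - 1) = (k - 1)*(k + 1)*(k - 1)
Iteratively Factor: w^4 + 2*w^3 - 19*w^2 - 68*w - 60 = (w + 3)*(w^3 - w^2 - 16*w - 20) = (w - 5)*(w + 3)*(w^2 + 4*w + 4) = (w - 5)*(w + 2)*(w + 3)*(w + 2)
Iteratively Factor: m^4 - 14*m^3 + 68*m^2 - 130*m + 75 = (m - 3)*(m^3 - 11*m^2 + 35*m - 25) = (m - 3)*(m - 1)*(m^2 - 10*m + 25) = (m - 5)*(m - 3)*(m - 1)*(m - 5)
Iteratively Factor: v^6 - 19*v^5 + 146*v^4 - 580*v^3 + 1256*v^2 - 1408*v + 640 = (v - 4)*(v^5 - 15*v^4 + 86*v^3 - 236*v^2 + 312*v - 160) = (v - 4)*(v - 2)*(v^4 - 13*v^3 + 60*v^2 - 116*v + 80) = (v - 5)*(v - 4)*(v - 2)*(v^3 - 8*v^2 + 20*v - 16) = (v - 5)*(v - 4)*(v - 2)^2*(v^2 - 6*v + 8) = (v - 5)*(v - 4)*(v - 2)^3*(v - 4)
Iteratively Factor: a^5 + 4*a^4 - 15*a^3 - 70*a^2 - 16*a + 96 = (a - 1)*(a^4 + 5*a^3 - 10*a^2 - 80*a - 96) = (a - 1)*(a + 3)*(a^3 + 2*a^2 - 16*a - 32) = (a - 1)*(a + 2)*(a + 3)*(a^2 - 16) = (a - 4)*(a - 1)*(a + 2)*(a + 3)*(a + 4)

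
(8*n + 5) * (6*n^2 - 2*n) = 48*n^3 + 14*n^2 - 10*n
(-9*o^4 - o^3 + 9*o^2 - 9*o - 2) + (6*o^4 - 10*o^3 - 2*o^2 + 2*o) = -3*o^4 - 11*o^3 + 7*o^2 - 7*o - 2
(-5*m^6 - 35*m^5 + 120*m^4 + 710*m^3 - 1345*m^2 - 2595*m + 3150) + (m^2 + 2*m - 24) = -5*m^6 - 35*m^5 + 120*m^4 + 710*m^3 - 1344*m^2 - 2593*m + 3126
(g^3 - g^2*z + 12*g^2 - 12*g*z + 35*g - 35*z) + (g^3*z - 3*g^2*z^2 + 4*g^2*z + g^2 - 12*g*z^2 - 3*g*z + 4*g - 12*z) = g^3*z + g^3 - 3*g^2*z^2 + 3*g^2*z + 13*g^2 - 12*g*z^2 - 15*g*z + 39*g - 47*z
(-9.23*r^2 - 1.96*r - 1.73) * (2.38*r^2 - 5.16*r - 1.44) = -21.9674*r^4 + 42.962*r^3 + 19.2874*r^2 + 11.7492*r + 2.4912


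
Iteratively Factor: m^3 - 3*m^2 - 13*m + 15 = (m - 1)*(m^2 - 2*m - 15) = (m - 1)*(m + 3)*(m - 5)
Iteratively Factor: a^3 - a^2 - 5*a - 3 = (a + 1)*(a^2 - 2*a - 3) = (a - 3)*(a + 1)*(a + 1)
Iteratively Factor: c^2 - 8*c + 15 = (c - 5)*(c - 3)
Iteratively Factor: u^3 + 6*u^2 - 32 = (u - 2)*(u^2 + 8*u + 16) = (u - 2)*(u + 4)*(u + 4)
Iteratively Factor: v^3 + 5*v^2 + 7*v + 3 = (v + 1)*(v^2 + 4*v + 3) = (v + 1)^2*(v + 3)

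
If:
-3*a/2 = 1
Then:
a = -2/3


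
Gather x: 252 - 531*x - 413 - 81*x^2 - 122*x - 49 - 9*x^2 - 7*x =-90*x^2 - 660*x - 210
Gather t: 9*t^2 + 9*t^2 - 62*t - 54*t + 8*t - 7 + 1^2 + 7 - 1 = 18*t^2 - 108*t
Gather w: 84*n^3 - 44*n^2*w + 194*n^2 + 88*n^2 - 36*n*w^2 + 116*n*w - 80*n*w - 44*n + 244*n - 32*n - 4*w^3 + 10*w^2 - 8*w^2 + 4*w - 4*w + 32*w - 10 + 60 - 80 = 84*n^3 + 282*n^2 + 168*n - 4*w^3 + w^2*(2 - 36*n) + w*(-44*n^2 + 36*n + 32) - 30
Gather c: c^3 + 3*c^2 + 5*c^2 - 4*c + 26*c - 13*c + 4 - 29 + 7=c^3 + 8*c^2 + 9*c - 18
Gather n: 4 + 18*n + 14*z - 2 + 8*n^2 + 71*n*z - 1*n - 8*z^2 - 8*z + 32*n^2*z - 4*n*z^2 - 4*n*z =n^2*(32*z + 8) + n*(-4*z^2 + 67*z + 17) - 8*z^2 + 6*z + 2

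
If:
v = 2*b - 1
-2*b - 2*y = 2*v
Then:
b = 1/3 - y/3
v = -2*y/3 - 1/3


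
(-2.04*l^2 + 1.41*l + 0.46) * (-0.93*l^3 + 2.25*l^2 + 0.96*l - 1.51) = 1.8972*l^5 - 5.9013*l^4 + 0.7863*l^3 + 5.469*l^2 - 1.6875*l - 0.6946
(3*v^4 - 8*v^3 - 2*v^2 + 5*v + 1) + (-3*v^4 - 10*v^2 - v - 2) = -8*v^3 - 12*v^2 + 4*v - 1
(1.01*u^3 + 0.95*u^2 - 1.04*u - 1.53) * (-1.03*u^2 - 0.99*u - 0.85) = -1.0403*u^5 - 1.9784*u^4 - 0.7278*u^3 + 1.798*u^2 + 2.3987*u + 1.3005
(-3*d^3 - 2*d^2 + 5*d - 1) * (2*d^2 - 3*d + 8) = -6*d^5 + 5*d^4 - 8*d^3 - 33*d^2 + 43*d - 8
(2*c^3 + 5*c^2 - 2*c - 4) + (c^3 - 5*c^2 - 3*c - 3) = 3*c^3 - 5*c - 7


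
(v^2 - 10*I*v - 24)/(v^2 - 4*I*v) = (v - 6*I)/v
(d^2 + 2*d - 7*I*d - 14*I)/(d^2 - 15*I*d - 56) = (d + 2)/(d - 8*I)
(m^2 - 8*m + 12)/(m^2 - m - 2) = (m - 6)/(m + 1)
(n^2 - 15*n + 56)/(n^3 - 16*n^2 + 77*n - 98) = (n - 8)/(n^2 - 9*n + 14)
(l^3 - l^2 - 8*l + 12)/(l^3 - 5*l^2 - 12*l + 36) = (l - 2)/(l - 6)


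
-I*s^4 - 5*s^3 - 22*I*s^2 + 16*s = s*(s - 8*I)*(s + 2*I)*(-I*s + 1)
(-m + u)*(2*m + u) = -2*m^2 + m*u + u^2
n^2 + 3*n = n*(n + 3)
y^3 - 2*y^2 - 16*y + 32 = (y - 4)*(y - 2)*(y + 4)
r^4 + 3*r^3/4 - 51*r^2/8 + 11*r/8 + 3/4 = (r - 2)*(r - 1/2)*(r + 1/4)*(r + 3)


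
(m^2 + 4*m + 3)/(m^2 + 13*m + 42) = (m^2 + 4*m + 3)/(m^2 + 13*m + 42)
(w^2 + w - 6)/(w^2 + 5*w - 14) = (w + 3)/(w + 7)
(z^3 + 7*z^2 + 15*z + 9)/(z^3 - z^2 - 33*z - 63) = (z + 1)/(z - 7)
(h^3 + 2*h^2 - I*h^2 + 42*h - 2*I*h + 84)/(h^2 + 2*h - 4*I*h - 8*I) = (h^2 - I*h + 42)/(h - 4*I)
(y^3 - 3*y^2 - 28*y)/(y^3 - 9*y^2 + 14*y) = (y + 4)/(y - 2)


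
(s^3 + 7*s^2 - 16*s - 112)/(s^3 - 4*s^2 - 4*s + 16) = (s^2 + 11*s + 28)/(s^2 - 4)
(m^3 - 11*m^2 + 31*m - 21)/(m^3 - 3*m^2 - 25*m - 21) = (m^2 - 4*m + 3)/(m^2 + 4*m + 3)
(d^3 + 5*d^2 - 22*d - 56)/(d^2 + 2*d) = d + 3 - 28/d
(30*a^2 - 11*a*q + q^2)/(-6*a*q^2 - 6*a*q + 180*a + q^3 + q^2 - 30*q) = (-5*a + q)/(q^2 + q - 30)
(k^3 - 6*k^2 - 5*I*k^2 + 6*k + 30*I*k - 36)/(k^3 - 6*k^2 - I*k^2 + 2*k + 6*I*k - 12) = (k - 6*I)/(k - 2*I)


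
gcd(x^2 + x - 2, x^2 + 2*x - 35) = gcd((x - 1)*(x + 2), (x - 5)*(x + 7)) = 1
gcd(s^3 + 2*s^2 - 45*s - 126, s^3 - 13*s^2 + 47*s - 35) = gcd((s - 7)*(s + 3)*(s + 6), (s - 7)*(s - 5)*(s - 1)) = s - 7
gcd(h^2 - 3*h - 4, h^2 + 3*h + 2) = h + 1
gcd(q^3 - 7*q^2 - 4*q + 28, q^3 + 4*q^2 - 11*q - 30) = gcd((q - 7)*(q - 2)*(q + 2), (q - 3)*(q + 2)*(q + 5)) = q + 2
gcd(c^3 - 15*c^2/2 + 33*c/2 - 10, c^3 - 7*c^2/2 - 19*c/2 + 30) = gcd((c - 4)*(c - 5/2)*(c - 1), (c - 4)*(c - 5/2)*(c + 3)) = c^2 - 13*c/2 + 10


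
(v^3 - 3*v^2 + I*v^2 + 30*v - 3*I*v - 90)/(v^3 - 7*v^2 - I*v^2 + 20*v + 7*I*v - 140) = (v^2 + v*(-3 + 6*I) - 18*I)/(v^2 + v*(-7 + 4*I) - 28*I)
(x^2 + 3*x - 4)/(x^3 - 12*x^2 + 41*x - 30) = (x + 4)/(x^2 - 11*x + 30)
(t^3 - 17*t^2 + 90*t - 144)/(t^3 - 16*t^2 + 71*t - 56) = (t^2 - 9*t + 18)/(t^2 - 8*t + 7)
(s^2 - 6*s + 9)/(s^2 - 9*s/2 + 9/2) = 2*(s - 3)/(2*s - 3)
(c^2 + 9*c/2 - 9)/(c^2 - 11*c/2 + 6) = (c + 6)/(c - 4)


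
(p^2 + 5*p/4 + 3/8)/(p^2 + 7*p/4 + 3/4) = (p + 1/2)/(p + 1)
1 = 1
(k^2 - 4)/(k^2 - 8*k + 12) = (k + 2)/(k - 6)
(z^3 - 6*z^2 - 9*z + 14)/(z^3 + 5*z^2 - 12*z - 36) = (z^2 - 8*z + 7)/(z^2 + 3*z - 18)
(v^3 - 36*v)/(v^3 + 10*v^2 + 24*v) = (v - 6)/(v + 4)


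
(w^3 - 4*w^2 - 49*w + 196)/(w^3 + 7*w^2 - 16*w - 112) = (w - 7)/(w + 4)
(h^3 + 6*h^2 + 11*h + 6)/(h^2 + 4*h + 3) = h + 2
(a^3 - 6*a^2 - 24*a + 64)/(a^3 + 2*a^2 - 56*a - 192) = (a - 2)/(a + 6)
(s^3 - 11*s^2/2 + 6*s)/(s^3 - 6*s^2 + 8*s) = (s - 3/2)/(s - 2)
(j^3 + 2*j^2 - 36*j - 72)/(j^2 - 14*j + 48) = (j^2 + 8*j + 12)/(j - 8)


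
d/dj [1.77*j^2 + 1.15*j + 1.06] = 3.54*j + 1.15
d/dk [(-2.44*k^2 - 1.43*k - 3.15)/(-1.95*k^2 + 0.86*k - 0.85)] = (-4.8869*k^2 - 8.137*k + 3.9245)/(3.8025*k^4 - 3.354*k^3 + 4.0546*k^2 - 1.462*k + 0.7225)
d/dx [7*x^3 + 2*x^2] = x*(21*x + 4)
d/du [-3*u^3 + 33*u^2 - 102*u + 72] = -9*u^2 + 66*u - 102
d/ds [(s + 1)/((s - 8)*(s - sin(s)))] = ((s - 8)*(s + 1)*(cos(s) - 1) + (s - 8)*(s - sin(s)) - (s + 1)*(s - sin(s)))/((s - 8)^2*(s - sin(s))^2)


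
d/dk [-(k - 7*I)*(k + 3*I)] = -2*k + 4*I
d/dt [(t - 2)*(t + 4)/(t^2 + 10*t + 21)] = 2*(4*t^2 + 29*t + 61)/(t^4 + 20*t^3 + 142*t^2 + 420*t + 441)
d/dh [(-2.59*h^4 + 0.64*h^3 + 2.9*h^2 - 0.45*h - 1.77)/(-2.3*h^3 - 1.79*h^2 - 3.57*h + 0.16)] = (5.957*h^6 + 9.2722*h^5 + 33.2633*h^4 - 8.2972*h^3 - 23.0643*h^2 - 5.4086*h - 6.3909)/(5.29*h^6 + 8.234*h^5 + 19.6261*h^4 + 12.0446*h^3 + 12.1721*h^2 - 1.1424*h + 0.0256)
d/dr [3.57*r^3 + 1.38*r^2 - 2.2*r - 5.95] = 10.71*r^2 + 2.76*r - 2.2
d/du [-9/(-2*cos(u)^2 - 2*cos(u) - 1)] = 18*(sin(u) + sin(2*u))/(2*cos(u) + cos(2*u) + 2)^2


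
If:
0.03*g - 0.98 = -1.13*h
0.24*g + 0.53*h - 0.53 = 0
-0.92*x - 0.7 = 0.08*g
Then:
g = 0.31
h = 0.86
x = -0.79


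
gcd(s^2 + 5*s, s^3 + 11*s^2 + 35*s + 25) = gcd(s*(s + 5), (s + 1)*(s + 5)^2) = s + 5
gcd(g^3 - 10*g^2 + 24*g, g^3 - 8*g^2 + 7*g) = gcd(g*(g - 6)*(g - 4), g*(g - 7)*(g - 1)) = g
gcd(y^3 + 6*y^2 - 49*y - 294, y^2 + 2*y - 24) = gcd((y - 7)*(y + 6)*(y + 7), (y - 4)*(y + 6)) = y + 6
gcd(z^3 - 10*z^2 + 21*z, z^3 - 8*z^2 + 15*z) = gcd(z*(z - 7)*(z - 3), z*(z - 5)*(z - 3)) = z^2 - 3*z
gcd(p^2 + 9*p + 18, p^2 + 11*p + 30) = p + 6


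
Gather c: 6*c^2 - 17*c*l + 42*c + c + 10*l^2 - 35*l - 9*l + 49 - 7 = 6*c^2 + c*(43 - 17*l) + 10*l^2 - 44*l + 42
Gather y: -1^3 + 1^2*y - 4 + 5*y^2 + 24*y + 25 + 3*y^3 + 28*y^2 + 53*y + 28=3*y^3 + 33*y^2 + 78*y + 48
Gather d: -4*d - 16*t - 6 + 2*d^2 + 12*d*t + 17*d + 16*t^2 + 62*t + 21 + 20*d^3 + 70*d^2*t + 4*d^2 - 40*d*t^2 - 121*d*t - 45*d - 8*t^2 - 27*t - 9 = 20*d^3 + d^2*(70*t + 6) + d*(-40*t^2 - 109*t - 32) + 8*t^2 + 19*t + 6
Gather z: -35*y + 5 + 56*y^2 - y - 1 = 56*y^2 - 36*y + 4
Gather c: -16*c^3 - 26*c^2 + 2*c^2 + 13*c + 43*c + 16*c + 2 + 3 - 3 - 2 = -16*c^3 - 24*c^2 + 72*c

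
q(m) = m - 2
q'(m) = 1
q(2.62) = 0.62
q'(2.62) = 1.00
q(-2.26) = -4.26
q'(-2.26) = 1.00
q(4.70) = 2.70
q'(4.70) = 1.00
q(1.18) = -0.82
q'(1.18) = 1.00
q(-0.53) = -2.53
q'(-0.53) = 1.00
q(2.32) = 0.32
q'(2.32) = 1.00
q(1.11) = -0.89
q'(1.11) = 1.00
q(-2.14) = -4.14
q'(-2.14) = 1.00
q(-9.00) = -11.00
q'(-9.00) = 1.00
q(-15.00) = -17.00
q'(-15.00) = 1.00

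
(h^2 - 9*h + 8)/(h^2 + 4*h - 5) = (h - 8)/(h + 5)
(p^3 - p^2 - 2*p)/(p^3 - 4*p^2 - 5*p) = (p - 2)/(p - 5)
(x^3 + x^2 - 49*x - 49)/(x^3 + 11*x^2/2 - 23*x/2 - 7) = 2*(x^2 - 6*x - 7)/(2*x^2 - 3*x - 2)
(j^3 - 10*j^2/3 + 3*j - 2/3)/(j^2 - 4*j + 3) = (3*j^2 - 7*j + 2)/(3*(j - 3))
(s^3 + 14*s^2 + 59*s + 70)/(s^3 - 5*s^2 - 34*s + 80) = (s^2 + 9*s + 14)/(s^2 - 10*s + 16)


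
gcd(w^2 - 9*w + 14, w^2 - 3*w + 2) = w - 2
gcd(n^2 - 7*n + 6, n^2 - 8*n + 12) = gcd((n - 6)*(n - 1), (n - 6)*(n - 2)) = n - 6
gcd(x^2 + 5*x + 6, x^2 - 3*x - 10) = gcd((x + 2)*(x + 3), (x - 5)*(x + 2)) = x + 2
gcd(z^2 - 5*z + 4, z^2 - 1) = z - 1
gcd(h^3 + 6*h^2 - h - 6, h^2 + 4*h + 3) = h + 1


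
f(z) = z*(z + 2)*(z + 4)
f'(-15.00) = 503.00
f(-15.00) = -2145.00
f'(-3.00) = -1.00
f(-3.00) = 3.00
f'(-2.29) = -3.75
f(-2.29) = 1.14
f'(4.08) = 106.90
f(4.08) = 200.44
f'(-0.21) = 5.61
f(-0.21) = -1.42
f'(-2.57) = -3.03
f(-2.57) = 2.09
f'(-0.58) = 2.05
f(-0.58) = -2.82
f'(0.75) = 18.69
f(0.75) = 9.80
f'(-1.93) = -3.99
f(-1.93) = -0.28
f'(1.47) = 32.12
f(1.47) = 27.90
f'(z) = z*(z + 2) + z*(z + 4) + (z + 2)*(z + 4) = 3*z^2 + 12*z + 8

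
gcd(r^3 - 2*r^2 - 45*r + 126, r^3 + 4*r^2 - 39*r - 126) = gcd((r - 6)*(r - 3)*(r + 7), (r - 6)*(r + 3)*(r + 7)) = r^2 + r - 42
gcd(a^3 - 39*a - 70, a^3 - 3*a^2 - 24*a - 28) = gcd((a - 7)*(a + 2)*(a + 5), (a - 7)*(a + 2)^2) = a^2 - 5*a - 14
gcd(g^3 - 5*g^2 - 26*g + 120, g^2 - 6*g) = g - 6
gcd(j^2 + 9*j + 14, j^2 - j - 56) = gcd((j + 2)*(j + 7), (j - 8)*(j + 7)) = j + 7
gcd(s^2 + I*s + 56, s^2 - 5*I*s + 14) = s - 7*I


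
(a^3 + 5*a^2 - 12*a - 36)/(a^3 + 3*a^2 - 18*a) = (a + 2)/a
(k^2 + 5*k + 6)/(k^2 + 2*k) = (k + 3)/k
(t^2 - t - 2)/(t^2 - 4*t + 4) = (t + 1)/(t - 2)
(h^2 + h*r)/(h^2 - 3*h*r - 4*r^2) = h/(h - 4*r)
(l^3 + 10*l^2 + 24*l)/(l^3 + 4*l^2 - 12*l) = (l + 4)/(l - 2)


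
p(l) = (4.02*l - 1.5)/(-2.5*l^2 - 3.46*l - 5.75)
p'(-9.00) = 0.03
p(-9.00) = 0.21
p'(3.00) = 0.03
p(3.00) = -0.27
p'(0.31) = -0.59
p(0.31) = 0.04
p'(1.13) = -0.14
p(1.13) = -0.24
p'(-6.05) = 0.07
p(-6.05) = 0.34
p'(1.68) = -0.04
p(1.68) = -0.28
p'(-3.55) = 0.20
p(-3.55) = 0.63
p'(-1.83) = 0.31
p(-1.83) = 1.14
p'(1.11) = -0.15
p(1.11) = -0.23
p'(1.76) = -0.03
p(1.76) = -0.28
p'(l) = (4.02*l - 1.5)*(5.0*l + 3.46)/(-2.5*l^2 - 3.46*l - 5.75)^2 + 4.02/(-2.5*l^2 - 3.46*l - 5.75)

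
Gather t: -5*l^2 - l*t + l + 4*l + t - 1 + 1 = -5*l^2 + 5*l + t*(1 - l)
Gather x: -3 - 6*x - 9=-6*x - 12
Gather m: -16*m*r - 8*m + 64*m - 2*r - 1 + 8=m*(56 - 16*r) - 2*r + 7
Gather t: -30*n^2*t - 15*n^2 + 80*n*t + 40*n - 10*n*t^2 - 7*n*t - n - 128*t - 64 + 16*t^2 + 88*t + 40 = -15*n^2 + 39*n + t^2*(16 - 10*n) + t*(-30*n^2 + 73*n - 40) - 24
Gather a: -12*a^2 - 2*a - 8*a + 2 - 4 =-12*a^2 - 10*a - 2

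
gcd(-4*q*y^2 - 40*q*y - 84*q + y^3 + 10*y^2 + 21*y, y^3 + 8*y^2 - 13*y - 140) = y + 7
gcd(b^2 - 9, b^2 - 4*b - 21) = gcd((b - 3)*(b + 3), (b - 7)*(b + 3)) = b + 3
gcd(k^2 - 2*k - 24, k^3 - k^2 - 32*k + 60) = 1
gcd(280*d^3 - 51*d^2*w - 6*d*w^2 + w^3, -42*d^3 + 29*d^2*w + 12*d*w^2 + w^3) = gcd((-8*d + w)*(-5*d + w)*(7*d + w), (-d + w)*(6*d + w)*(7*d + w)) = 7*d + w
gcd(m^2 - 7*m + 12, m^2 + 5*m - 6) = 1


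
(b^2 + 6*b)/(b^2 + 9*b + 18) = b/(b + 3)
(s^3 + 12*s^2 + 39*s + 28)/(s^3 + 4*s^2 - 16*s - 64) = (s^2 + 8*s + 7)/(s^2 - 16)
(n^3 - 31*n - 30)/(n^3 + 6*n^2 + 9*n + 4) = (n^2 - n - 30)/(n^2 + 5*n + 4)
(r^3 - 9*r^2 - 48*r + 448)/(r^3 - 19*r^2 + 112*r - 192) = (r + 7)/(r - 3)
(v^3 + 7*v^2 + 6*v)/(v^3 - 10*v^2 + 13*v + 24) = v*(v + 6)/(v^2 - 11*v + 24)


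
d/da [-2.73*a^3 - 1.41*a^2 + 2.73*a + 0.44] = -8.19*a^2 - 2.82*a + 2.73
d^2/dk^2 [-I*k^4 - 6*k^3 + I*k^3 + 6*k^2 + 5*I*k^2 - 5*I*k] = -12*I*k^2 + 6*k*(-6 + I) + 12 + 10*I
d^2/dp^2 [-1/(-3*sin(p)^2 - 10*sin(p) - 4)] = 2*(-18*sin(p)^4 - 45*sin(p)^3 + sin(p)^2 + 110*sin(p) + 88)/(3*sin(p)^2 + 10*sin(p) + 4)^3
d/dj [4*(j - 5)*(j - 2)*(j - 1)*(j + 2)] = 16*j^3 - 72*j^2 + 8*j + 96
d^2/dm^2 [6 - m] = 0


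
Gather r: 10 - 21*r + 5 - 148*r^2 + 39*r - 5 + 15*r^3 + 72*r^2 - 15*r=15*r^3 - 76*r^2 + 3*r + 10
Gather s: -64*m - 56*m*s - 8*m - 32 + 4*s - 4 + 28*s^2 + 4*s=-72*m + 28*s^2 + s*(8 - 56*m) - 36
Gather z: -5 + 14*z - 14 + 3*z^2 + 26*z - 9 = 3*z^2 + 40*z - 28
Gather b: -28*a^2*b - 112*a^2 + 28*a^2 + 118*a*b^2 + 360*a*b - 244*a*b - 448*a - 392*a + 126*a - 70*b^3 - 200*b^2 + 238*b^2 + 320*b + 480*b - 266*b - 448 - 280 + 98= -84*a^2 - 714*a - 70*b^3 + b^2*(118*a + 38) + b*(-28*a^2 + 116*a + 534) - 630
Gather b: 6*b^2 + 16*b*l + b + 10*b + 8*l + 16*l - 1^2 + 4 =6*b^2 + b*(16*l + 11) + 24*l + 3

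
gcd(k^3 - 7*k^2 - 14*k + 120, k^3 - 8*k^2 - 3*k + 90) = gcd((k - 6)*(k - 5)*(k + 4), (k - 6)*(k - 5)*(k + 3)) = k^2 - 11*k + 30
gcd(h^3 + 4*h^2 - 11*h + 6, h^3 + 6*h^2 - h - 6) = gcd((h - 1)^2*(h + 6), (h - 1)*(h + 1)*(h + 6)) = h^2 + 5*h - 6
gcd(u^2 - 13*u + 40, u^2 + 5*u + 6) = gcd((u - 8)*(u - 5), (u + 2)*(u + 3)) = 1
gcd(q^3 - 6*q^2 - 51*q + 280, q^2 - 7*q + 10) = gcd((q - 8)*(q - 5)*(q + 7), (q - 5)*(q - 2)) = q - 5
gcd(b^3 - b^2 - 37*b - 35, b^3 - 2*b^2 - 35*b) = b^2 - 2*b - 35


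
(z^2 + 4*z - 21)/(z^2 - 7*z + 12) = (z + 7)/(z - 4)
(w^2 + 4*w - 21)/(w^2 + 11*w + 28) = (w - 3)/(w + 4)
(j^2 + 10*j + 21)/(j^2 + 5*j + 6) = (j + 7)/(j + 2)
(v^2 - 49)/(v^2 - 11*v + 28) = (v + 7)/(v - 4)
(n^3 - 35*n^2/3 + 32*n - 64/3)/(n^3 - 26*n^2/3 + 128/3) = (n - 1)/(n + 2)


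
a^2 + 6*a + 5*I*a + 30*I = (a + 6)*(a + 5*I)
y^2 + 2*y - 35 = (y - 5)*(y + 7)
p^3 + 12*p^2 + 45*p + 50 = (p + 2)*(p + 5)^2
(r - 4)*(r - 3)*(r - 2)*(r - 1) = r^4 - 10*r^3 + 35*r^2 - 50*r + 24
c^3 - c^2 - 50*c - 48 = (c - 8)*(c + 1)*(c + 6)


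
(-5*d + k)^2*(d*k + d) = 25*d^3*k + 25*d^3 - 10*d^2*k^2 - 10*d^2*k + d*k^3 + d*k^2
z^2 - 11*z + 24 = (z - 8)*(z - 3)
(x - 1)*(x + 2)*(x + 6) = x^3 + 7*x^2 + 4*x - 12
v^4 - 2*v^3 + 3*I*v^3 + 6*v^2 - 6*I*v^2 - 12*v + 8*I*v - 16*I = (v - 2)*(v - 2*I)*(v + I)*(v + 4*I)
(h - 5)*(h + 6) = h^2 + h - 30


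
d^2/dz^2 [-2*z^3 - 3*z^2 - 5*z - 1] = -12*z - 6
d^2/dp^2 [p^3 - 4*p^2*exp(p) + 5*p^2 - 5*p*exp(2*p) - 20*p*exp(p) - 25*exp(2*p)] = -4*p^2*exp(p) - 20*p*exp(2*p) - 36*p*exp(p) + 6*p - 120*exp(2*p) - 48*exp(p) + 10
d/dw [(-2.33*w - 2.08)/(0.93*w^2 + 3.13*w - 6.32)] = (2.1669*w^2 + 3.8688*w + 21.236)/(0.8649*w^4 + 5.8218*w^3 - 1.9583*w^2 - 39.5632*w + 39.9424)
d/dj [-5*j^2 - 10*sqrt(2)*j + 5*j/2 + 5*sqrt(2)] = -10*j - 10*sqrt(2) + 5/2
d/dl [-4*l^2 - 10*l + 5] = -8*l - 10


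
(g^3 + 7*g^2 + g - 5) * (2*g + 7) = 2*g^4 + 21*g^3 + 51*g^2 - 3*g - 35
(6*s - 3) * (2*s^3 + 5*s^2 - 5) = 12*s^4 + 24*s^3 - 15*s^2 - 30*s + 15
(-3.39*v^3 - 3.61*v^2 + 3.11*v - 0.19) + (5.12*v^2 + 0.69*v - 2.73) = -3.39*v^3 + 1.51*v^2 + 3.8*v - 2.92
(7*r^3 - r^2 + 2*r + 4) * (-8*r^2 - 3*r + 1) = -56*r^5 - 13*r^4 - 6*r^3 - 39*r^2 - 10*r + 4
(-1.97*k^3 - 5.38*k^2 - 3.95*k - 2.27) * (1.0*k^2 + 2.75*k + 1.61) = -1.97*k^5 - 10.7975*k^4 - 21.9167*k^3 - 21.7943*k^2 - 12.602*k - 3.6547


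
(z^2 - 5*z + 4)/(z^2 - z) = (z - 4)/z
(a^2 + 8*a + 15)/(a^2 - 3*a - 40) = (a + 3)/(a - 8)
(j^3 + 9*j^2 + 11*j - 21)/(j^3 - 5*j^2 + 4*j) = (j^2 + 10*j + 21)/(j*(j - 4))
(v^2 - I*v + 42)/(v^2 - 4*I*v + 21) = (v + 6*I)/(v + 3*I)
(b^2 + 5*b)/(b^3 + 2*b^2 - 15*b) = 1/(b - 3)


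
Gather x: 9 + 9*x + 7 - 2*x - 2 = 7*x + 14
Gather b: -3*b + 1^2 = 1 - 3*b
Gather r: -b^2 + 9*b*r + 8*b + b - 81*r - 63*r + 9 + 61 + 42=-b^2 + 9*b + r*(9*b - 144) + 112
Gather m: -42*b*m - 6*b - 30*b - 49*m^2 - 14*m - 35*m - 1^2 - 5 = -36*b - 49*m^2 + m*(-42*b - 49) - 6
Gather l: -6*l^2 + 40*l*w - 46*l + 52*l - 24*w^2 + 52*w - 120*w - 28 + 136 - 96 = -6*l^2 + l*(40*w + 6) - 24*w^2 - 68*w + 12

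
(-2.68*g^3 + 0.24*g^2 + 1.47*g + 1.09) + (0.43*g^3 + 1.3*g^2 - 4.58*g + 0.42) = -2.25*g^3 + 1.54*g^2 - 3.11*g + 1.51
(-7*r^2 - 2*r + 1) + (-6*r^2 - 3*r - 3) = -13*r^2 - 5*r - 2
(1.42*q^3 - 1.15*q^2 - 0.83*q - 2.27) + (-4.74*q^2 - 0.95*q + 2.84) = 1.42*q^3 - 5.89*q^2 - 1.78*q + 0.57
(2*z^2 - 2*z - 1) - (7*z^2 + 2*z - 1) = -5*z^2 - 4*z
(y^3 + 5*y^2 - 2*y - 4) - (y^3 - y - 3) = 5*y^2 - y - 1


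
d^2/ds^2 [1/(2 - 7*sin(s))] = 7*(7*sin(s)^2 + 2*sin(s) - 14)/(7*sin(s) - 2)^3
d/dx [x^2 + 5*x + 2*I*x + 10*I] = 2*x + 5 + 2*I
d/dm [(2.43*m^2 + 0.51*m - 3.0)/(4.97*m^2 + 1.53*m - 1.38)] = (1.1832*m^2 + 23.1132*m + 3.8862)/(24.7009*m^4 + 15.2082*m^3 - 11.3763*m^2 - 4.2228*m + 1.9044)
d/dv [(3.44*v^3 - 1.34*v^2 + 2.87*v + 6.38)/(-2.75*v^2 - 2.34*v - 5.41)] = (-9.46*v^4 - 16.0992*v^3 - 44.8031*v^2 + 49.5888*v - 0.597500000000004)/(7.5625*v^4 + 12.87*v^3 + 35.2306*v^2 + 25.3188*v + 29.2681)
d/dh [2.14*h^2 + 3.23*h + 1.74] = 4.28*h + 3.23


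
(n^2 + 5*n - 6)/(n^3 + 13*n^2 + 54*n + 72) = (n - 1)/(n^2 + 7*n + 12)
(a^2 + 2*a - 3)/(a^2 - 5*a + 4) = (a + 3)/(a - 4)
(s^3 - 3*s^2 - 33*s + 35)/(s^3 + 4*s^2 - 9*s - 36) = (s^3 - 3*s^2 - 33*s + 35)/(s^3 + 4*s^2 - 9*s - 36)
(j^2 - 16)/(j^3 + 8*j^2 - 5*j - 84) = (j - 4)/(j^2 + 4*j - 21)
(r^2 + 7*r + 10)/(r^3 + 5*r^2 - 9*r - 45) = (r + 2)/(r^2 - 9)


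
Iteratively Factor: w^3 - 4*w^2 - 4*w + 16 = (w + 2)*(w^2 - 6*w + 8) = (w - 4)*(w + 2)*(w - 2)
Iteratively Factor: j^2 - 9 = (j - 3)*(j + 3)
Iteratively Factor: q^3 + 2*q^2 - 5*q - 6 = (q + 3)*(q^2 - q - 2) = (q - 2)*(q + 3)*(q + 1)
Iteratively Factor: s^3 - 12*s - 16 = (s - 4)*(s^2 + 4*s + 4) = (s - 4)*(s + 2)*(s + 2)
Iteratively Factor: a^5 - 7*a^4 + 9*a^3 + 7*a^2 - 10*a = (a - 1)*(a^4 - 6*a^3 + 3*a^2 + 10*a) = (a - 1)*(a + 1)*(a^3 - 7*a^2 + 10*a) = (a - 2)*(a - 1)*(a + 1)*(a^2 - 5*a) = a*(a - 2)*(a - 1)*(a + 1)*(a - 5)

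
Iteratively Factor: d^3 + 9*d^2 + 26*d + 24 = (d + 4)*(d^2 + 5*d + 6) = (d + 2)*(d + 4)*(d + 3)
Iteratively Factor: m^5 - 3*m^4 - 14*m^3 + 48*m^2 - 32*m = (m - 2)*(m^4 - m^3 - 16*m^2 + 16*m) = m*(m - 2)*(m^3 - m^2 - 16*m + 16) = m*(m - 2)*(m - 1)*(m^2 - 16) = m*(m - 4)*(m - 2)*(m - 1)*(m + 4)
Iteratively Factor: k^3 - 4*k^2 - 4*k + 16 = (k - 4)*(k^2 - 4) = (k - 4)*(k + 2)*(k - 2)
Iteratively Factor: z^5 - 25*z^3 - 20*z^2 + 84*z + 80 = (z - 2)*(z^4 + 2*z^3 - 21*z^2 - 62*z - 40) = (z - 5)*(z - 2)*(z^3 + 7*z^2 + 14*z + 8) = (z - 5)*(z - 2)*(z + 2)*(z^2 + 5*z + 4) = (z - 5)*(z - 2)*(z + 1)*(z + 2)*(z + 4)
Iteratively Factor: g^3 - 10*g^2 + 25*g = (g - 5)*(g^2 - 5*g) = (g - 5)^2*(g)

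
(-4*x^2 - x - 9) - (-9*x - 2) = -4*x^2 + 8*x - 7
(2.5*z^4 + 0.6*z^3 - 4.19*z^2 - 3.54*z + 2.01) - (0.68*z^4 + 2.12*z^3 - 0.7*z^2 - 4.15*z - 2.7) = 1.82*z^4 - 1.52*z^3 - 3.49*z^2 + 0.61*z + 4.71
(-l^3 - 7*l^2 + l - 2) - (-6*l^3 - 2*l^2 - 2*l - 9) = 5*l^3 - 5*l^2 + 3*l + 7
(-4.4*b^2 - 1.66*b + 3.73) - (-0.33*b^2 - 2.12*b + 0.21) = -4.07*b^2 + 0.46*b + 3.52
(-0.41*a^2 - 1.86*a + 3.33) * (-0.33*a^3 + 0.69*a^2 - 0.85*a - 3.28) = 0.1353*a^5 + 0.3309*a^4 - 2.0338*a^3 + 5.2235*a^2 + 3.2703*a - 10.9224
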